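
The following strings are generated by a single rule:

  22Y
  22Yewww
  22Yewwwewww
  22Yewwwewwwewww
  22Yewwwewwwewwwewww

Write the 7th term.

22Yewwwewwwewwwewwwewwwewww

Each term is the previous one with ewww appended.
From 22Yewwwewwwewwwewww, 2 further steps: 22Yewwwewwwewwwewww → 22Yewwwewwwewwwewwwewww → (answer).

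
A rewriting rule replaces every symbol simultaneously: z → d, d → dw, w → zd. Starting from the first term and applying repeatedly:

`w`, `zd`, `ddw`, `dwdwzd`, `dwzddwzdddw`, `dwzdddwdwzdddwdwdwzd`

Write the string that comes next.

Applying the rule to each of the 20 symbols of dwzdddwdwzdddwdwdwzd gives the pieces dw zd d dw dw dw zd dw zd d dw dw dw zd dw zd dw zd d dw, which concatenate to the answer.

dwzdddwdwdwzddwzdddwdwdwzddwzddwzdddw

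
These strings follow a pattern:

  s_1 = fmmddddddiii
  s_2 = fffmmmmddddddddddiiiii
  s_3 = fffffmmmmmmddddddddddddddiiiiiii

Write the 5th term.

Each string has the form f^{2n-1} m^{2n} d^{4n+2} i^{2n+1} (n = 1, 2, …).
Setting n = 5 gives 9, 10, 22, 11 characters in each block.

fffffffffmmmmmmmmmmddddddddddddddddddddddiiiiiiiiiii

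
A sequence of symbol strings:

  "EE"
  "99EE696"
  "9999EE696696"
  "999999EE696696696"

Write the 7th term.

s(k+1) = 99·s(k)·696, so each term gains 99 as a prefix and 696 as a suffix.
From 999999EE696696696, 3 further steps: 999999EE696696696 → 99999999EE696696696696 → 9999999999EE696696696696696 → (answer).

999999999999EE696696696696696696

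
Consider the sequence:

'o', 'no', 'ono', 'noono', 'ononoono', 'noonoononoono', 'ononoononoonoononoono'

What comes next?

From term 3 onward, concatenate the second-to-last term with the last: o·no = ono, no·ono = noono, …
So term 8 is noonoononoono·ononoononoonoononoono.

noonoononoonoononoononoonoononoono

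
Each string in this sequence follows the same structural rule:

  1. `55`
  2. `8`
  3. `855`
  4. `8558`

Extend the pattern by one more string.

8558855

This is a Fibonacci-style word recurrence s(k) = s(k−1)·s(k−2): e.g. 8·55 = 855.
Continuing: 8558 · 855 gives term 5.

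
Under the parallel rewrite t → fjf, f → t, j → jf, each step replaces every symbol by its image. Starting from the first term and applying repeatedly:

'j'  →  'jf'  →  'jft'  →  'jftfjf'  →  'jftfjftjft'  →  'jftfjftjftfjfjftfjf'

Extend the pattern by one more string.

jftfjftjftfjfjftfjftjftjftfjftjft

φ(jftfjftjftfjfjftfjf) expands symbol-by-symbol to jf t fjf t jf t fjf jf t fjf t jf t jf t fjf t jf t; joining the 19 pieces gives the next term.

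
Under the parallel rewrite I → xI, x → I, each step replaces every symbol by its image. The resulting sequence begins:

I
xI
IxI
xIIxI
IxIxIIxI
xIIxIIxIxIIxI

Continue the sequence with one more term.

IxIxIIxIxIIxIIxIxIIxI

Replace each of the 13 characters of xIIxIIxIxIIxI in place — I xI xI I xI xI I xI I xI xI I xI — and concatenate.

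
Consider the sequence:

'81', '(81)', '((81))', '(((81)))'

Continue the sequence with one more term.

s(k+1) = (·s(k)·), so each term gains ( as a prefix and ) as a suffix.
So the next term is (·(((81)))·).

((((81))))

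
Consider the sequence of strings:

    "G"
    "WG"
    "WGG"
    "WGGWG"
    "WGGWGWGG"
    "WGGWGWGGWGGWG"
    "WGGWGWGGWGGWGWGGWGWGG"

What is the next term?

This is a Fibonacci-style word recurrence s(k) = s(k−1)·s(k−2): e.g. WG·G = WGG.
So term 8 is WGGWGWGGWGGWGWGGWGWGG·WGGWGWGGWGGWG.

WGGWGWGGWGGWGWGGWGWGGWGGWGWGGWGGWG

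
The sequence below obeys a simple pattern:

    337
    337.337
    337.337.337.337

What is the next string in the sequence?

s(k+1) = s(k)·.·s(k) — each term doubles the last with '.' between the halves.
Doubling 337.337.337.337 with '.' between the halves:

337.337.337.337.337.337.337.337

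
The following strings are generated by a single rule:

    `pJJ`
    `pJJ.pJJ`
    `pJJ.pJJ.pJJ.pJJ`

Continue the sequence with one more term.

s(k+1) = s(k)·.·s(k) — each term doubles the last with '.' between the halves.
Doubling pJJ.pJJ.pJJ.pJJ with '.' between the halves:

pJJ.pJJ.pJJ.pJJ.pJJ.pJJ.pJJ.pJJ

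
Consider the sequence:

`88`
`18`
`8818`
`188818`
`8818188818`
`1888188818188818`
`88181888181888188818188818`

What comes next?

This is a Fibonacci-style word recurrence s(k) = s(k−2)·s(k−1): e.g. 88·18 = 8818.
The next term joins 1888188818188818 and 88181888181888188818188818.

188818881818881888181888181888188818188818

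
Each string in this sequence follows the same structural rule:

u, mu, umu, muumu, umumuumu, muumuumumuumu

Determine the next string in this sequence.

umumuumumuumuumumuumu

This is a Fibonacci-style word recurrence s(k) = s(k−2)·s(k−1): e.g. u·mu = umu.
So term 7 is umumuumu·muumuumumuumu.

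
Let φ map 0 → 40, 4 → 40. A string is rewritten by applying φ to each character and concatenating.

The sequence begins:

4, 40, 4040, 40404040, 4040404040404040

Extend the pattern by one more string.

40404040404040404040404040404040

Applying the rule to each of the 16 symbols of 4040404040404040 gives the pieces 40 40 40 40 40 40 40 40 40 40 40 40 40 40 40 40, which concatenate to the answer.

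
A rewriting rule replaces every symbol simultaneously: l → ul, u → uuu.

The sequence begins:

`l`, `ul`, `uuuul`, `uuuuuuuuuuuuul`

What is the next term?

uuuuuuuuuuuuuuuuuuuuuuuuuuuuuuuuuuuuuuuul

φ(uuuuuuuuuuuuul) expands symbol-by-symbol to uuu uuu uuu uuu uuu uuu uuu uuu uuu uuu uuu uuu uuu ul; joining the 14 pieces gives the next term.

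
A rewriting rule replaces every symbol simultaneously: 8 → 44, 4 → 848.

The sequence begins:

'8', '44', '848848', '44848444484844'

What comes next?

84884844848448488488488484484844848848

Applying the rule to each of the 14 symbols of 44848444484844 gives the pieces 848 848 44 848 44 848 848 848 848 44 848 44 848 848, which concatenate to the answer.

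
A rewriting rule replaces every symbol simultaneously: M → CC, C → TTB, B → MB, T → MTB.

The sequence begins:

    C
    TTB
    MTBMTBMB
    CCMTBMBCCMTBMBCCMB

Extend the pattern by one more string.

TTBTTBCCMTBMBCCMBTTBTTBCCMTBMBCCMBTTBTTBCCMB

φ(CCMTBMBCCMTBMBCCMB) expands symbol-by-symbol to TTB TTB CC MTB MB CC MB TTB TTB CC MTB MB CC MB TTB TTB CC MB; joining the 18 pieces gives the next term.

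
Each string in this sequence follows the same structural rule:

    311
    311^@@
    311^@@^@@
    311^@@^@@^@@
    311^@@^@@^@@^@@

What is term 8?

311^@@^@@^@@^@@^@@^@@^@@

Every step adds ^@@ to the end: s(k+1) = s(k)·^@@.
From 311^@@^@@^@@^@@, 3 further steps: 311^@@^@@^@@^@@ → 311^@@^@@^@@^@@^@@ → 311^@@^@@^@@^@@^@@^@@ → (answer).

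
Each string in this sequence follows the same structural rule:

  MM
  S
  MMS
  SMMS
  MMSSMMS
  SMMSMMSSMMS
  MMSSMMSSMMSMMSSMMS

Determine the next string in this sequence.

SMMSMMSSMMSMMSSMMSSMMSMMSSMMS

From term 3 onward, concatenate the second-to-last term with the last: MM·S = MMS, S·MMS = SMMS, …
The next term joins SMMSMMSSMMS and MMSSMMSSMMSMMSSMMS.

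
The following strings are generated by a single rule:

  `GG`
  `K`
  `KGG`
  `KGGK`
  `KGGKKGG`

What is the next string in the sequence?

Each term (from the third on) is the previous term followed by the one before it: term 3 = K·GG = KGG.
The next term joins KGGKKGG and KGGK.

KGGKKGGKGGK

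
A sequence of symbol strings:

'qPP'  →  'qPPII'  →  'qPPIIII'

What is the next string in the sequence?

qPPIIIIII

Every step adds II to the end: s(k+1) = s(k)·II.
So the next term is qPPIIII·II.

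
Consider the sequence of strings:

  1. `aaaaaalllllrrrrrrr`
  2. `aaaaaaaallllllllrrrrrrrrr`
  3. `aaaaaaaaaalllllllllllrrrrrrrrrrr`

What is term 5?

Each string has the form a^{2n+2} l^{3n-1} r^{2n+3}, where the shown terms are n = 2, 3, 4.
Setting n = 6 gives 14, 17, 15 characters in each block.

aaaaaaaaaaaaaalllllllllllllllllrrrrrrrrrrrrrrr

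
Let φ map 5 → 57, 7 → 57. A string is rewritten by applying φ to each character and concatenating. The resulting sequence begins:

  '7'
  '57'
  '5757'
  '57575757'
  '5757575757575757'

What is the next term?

57575757575757575757575757575757

Applying the rule to each of the 16 symbols of 5757575757575757 gives the pieces 57 57 57 57 57 57 57 57 57 57 57 57 57 57 57 57, which concatenate to the answer.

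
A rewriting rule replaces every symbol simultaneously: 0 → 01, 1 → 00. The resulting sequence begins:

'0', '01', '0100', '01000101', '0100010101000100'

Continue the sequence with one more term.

Replace each of the 16 characters of 0100010101000100 in place — 01 00 01 01 01 00 01 00 01 00 01 01 01 00 01 01 — and concatenate.

01000101010001000100010101000101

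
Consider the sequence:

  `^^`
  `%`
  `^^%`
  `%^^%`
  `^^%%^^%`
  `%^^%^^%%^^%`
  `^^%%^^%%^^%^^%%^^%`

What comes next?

Each term (from the third on) is the two preceding terms concatenated in order: term 3 = ^^·% = ^^%.
The next term joins %^^%^^%%^^% and ^^%%^^%%^^%^^%%^^%.

%^^%^^%%^^%^^%%^^%%^^%^^%%^^%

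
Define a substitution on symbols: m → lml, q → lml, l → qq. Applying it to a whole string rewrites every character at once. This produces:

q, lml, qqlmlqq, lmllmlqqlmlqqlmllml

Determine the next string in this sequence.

qqlmlqqqqlmlqqlmllmlqqlmlqqlmllmlqqlmlqqqqlmlqq

φ(lmllmlqqlmlqqlmllml) expands symbol-by-symbol to qq lml qq qq lml qq lml lml qq lml qq lml lml qq lml qq qq lml qq; joining the 19 pieces gives the next term.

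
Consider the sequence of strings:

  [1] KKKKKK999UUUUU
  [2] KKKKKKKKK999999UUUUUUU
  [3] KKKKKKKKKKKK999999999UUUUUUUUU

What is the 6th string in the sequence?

KKKKKKKKKKKKKKKKKKKKK999999999999999999UUUUUUUUUUUUUUU

Term n consists of 3n+3 K's, followed by 3n 9's, followed by 2n+3 U's (n = 1, 2, …).
At n = 6 the blocks have lengths 21, 18, 15.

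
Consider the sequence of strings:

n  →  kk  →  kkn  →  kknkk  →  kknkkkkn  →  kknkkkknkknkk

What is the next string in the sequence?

Each term (from the third on) is the previous term followed by the one before it: term 3 = kk·n = kkn.
The next term joins kknkkkknkknkk and kknkkkkn.

kknkkkknkknkkkknkkkkn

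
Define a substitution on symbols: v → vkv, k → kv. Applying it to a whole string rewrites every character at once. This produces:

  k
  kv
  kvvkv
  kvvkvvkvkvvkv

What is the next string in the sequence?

kvvkvvkvkvvkvvkvkvvkvkvvkvvkvkvvkv

Applying the rule to each of the 13 symbols of kvvkvvkvkvvkv gives the pieces kv vkv vkv kv vkv vkv kv vkv kv vkv vkv kv vkv, which concatenate to the answer.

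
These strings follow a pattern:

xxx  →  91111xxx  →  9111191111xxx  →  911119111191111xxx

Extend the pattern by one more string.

Each term is the previous one with 91111 prepended.
Applying this once more to 911119111191111xxx:

91111911119111191111xxx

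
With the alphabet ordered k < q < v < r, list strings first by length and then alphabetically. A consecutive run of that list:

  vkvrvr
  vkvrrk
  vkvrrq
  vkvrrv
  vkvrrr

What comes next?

vkrkkk

The successor of vkvrrr increments the rightmost position that isn't already r and resets every position after it to k.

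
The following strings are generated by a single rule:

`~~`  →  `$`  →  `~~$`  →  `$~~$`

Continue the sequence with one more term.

This is a Fibonacci-style word recurrence s(k) = s(k−2)·s(k−1): e.g. ~~·$ = ~~$.
Continuing: ~~$ · $~~$ gives term 5.

~~$$~~$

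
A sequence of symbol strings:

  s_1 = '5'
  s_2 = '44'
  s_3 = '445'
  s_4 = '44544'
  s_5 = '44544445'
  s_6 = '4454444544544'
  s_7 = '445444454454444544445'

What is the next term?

4454444544544445444454454444544544

This is a Fibonacci-style word recurrence s(k) = s(k−1)·s(k−2): e.g. 44·5 = 445.
The next term joins 445444454454444544445 and 4454444544544.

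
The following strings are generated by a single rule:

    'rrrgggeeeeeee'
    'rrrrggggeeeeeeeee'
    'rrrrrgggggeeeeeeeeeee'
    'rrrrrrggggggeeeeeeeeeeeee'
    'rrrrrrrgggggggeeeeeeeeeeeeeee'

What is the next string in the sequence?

rrrrrrrrggggggggeeeeeeeeeeeeeeeee

Term n consists of n r's, followed by n g's, followed by 2n+1 e's, where the shown terms are n = 3, 4, 5, 6, 7.
Setting n = 8 gives 8, 8, 17 characters in each block.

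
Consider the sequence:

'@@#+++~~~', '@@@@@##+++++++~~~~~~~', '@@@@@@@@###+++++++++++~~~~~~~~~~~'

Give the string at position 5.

Each string has the form @^{3n-1} #^{n} +^{4n-1} ~^{4n-1} (n = 1, 2, …).
Setting n = 5 gives 14, 5, 19, 19 characters in each block.

@@@@@@@@@@@@@@#####+++++++++++++++++++~~~~~~~~~~~~~~~~~~~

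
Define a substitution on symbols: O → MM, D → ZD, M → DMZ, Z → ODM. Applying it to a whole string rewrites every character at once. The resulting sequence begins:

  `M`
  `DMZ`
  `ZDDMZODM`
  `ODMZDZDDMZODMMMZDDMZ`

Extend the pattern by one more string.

φ(ODMZDZDDMZODMMMZDDMZ) expands symbol-by-symbol to MM ZD DMZ ODM ZD ODM ZD ZD DMZ ODM MM ZD DMZ DMZ DMZ ODM ZD ZD DMZ ODM; joining the 20 pieces gives the next term.

MMZDDMZODMZDODMZDZDDMZODMMMZDDMZDMZDMZODMZDZDDMZODM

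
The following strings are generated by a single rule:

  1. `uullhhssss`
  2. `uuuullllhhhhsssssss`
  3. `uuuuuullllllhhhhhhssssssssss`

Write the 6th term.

The n-th term is 2n u's then 2n l's then 2n h's then 3n+1 s's (n = 1, 2, …).
For term 6, n = 6, so the run lengths are 12, 12, 12, 19.

uuuuuuuuuuuullllllllllllhhhhhhhhhhhhsssssssssssssssssss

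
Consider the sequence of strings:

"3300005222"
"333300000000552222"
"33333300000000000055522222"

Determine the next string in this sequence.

Reading off run lengths: 3 runs 2, 4, 6; 0 runs 4, 8, 12; 5 runs 1, 2, 3; 2 runs 3, 4, 5 — each is linear in n (n = 1, 2, …).
For the next term, n = 4, so the run lengths are 8, 16, 4, 6.

3333333300000000000000005555222222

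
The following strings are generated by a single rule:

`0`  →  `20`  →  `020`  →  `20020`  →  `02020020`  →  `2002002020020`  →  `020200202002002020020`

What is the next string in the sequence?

From term 3 onward, concatenate the second-to-last term with the last: 0·20 = 020, 20·020 = 20020, …
So term 8 is 2002002020020·020200202002002020020.

2002002020020020200202002002020020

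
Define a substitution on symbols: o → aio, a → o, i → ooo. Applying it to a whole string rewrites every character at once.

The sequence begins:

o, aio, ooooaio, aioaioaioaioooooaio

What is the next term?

Applying the rule to each of the 19 symbols of aioaioaioaioooooaio gives the pieces o ooo aio o ooo aio o ooo aio o ooo aio aio aio aio aio o ooo aio, which concatenate to the answer.

ooooaioooooaioooooaioooooaioaioaioaioaioooooaio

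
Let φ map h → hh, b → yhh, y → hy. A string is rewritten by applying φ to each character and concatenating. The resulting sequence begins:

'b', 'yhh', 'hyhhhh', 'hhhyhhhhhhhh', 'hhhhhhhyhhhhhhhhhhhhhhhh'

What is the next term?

Replace each of the 24 characters of hhhhhhhyhhhhhhhhhhhhhhhh in place — hh hh hh hh hh hh hh hy hh hh hh hh hh hh hh hh hh hh hh hh hh hh hh hh — and concatenate.

hhhhhhhhhhhhhhhyhhhhhhhhhhhhhhhhhhhhhhhhhhhhhhhh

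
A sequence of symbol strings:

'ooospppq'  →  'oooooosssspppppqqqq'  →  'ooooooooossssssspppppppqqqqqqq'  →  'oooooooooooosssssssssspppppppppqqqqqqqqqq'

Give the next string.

ooooooooooooooossssssssssssspppppppppppqqqqqqqqqqqqq

Reading off run lengths: o runs 3, 6, 9, 12; s runs 1, 4, 7, 10; p runs 3, 5, 7, 9; q runs 1, 4, 7, 10 — each is linear in n (n = 1, 2, …).
Setting n = 5 gives 15, 13, 11, 13 characters in each block.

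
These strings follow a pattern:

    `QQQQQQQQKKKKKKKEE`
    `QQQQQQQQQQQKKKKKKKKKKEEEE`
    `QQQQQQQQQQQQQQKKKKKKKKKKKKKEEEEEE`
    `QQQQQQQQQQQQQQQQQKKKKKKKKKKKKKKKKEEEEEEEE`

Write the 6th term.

QQQQQQQQQQQQQQQQQQQQQQQKKKKKKKKKKKKKKKKKKKKKKEEEEEEEEEEEE

The n-th term is 3n+2 Q's then 3n+1 K's then 2n-2 E's, where the shown terms are n = 2, 3, 4, 5.
At n = 7 the blocks have lengths 23, 22, 12.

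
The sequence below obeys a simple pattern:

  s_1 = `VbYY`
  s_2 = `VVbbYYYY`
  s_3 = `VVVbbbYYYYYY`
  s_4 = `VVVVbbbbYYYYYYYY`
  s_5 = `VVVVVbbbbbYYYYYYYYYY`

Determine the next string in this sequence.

Reading off run lengths: V runs 1, 2, 3, 4, 5; b runs 1, 2, 3, 4, 5; Y runs 2, 4, 6, 8, 10 — each is linear in n (n = 1, 2, …).
At n = 6 the blocks have lengths 6, 6, 12.

VVVVVVbbbbbbYYYYYYYYYYYY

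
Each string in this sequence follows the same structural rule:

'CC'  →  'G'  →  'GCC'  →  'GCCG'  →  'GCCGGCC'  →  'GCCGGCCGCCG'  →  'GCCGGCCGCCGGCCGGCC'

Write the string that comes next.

GCCGGCCGCCGGCCGGCCGCCGGCCGCCG

This is a Fibonacci-style word recurrence s(k) = s(k−1)·s(k−2): e.g. G·CC = GCC.
The next term joins GCCGGCCGCCGGCCGGCC and GCCGGCCGCCG.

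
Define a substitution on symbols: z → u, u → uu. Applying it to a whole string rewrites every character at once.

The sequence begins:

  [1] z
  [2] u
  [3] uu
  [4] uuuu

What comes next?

uuuuuuuu

Rewriting each symbol of uuuu: u→uu, u→uu, u→uu, u→uu, which concatenates to uu uu uu uu.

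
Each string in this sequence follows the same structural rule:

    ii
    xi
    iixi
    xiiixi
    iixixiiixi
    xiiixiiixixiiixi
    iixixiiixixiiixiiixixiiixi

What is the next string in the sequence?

xiiixiiixixiiixiiixixiiixixiiixiiixixiiixi

Each term (from the third on) is the two preceding terms concatenated in order: term 3 = ii·xi = iixi.
So term 8 is xiiixiiixixiiixi·iixixiiixixiiixiiixixiiixi.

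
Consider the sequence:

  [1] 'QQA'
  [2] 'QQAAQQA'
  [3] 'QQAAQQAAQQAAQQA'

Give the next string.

QQAAQQAAQQAAQQAAQQAAQQAAQQAAQQA

Every step duplicates the string with 'A' between the halves.
So the next term is two copies of QQAAQQAAQQAAQQA with 'A' between the halves.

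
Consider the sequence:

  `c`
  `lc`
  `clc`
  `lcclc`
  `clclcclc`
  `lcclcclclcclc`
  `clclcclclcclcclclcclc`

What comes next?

This is a Fibonacci-style word recurrence s(k) = s(k−2)·s(k−1): e.g. c·lc = clc.
Continuing: lcclcclclcclc · clclcclclcclcclclcclc gives term 8.

lcclcclclcclcclclcclclcclcclclcclc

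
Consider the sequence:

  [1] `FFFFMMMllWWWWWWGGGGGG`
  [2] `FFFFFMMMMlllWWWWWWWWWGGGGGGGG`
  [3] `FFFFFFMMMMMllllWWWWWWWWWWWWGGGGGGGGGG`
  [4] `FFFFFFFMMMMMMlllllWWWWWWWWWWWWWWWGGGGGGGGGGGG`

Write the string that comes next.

FFFFFFFFMMMMMMMllllllWWWWWWWWWWWWWWWWWWGGGGGGGGGGGGGG

Term n consists of n+2 F's, followed by n+1 M's, followed by n l's, followed by 3n W's, followed by 2n+2 G's, where the shown terms are n = 2, 3, 4, 5.
Setting n = 6 gives 8, 7, 6, 18, 14 characters in each block.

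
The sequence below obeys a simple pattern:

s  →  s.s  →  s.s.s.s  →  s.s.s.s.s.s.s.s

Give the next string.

s(k+1) = s(k)·.·s(k) — each term doubles the last with '.' between the halves.
One more doubling of s.s.s.s.s.s.s.s gives the answer.

s.s.s.s.s.s.s.s.s.s.s.s.s.s.s.s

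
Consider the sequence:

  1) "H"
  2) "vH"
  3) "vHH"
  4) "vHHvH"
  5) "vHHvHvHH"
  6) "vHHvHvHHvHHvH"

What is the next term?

This is a Fibonacci-style word recurrence s(k) = s(k−1)·s(k−2): e.g. vH·H = vHH.
The next term joins vHHvHvHHvHHvH and vHHvHvHH.

vHHvHvHHvHHvHvHHvHvHH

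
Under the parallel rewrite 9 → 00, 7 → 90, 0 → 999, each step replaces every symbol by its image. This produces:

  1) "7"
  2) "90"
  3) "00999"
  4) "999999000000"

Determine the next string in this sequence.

Rewriting each symbol of 999999000000: 9→00, 9→00, 9→00, 9→00, 9→00, 9→00, 0→999, 0→999, 0→999, 0→999, 0→999, 0→999, which concatenates to 00 00 00 00 00 00 999 999 999 999 999 999.

000000000000999999999999999999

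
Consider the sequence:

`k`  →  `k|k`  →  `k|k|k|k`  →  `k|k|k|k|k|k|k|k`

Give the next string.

s(k+1) = s(k)·|·s(k) — each term doubles the last with '|' between the halves.
So the next term is two copies of k|k|k|k|k|k|k|k with '|' between the halves.

k|k|k|k|k|k|k|k|k|k|k|k|k|k|k|k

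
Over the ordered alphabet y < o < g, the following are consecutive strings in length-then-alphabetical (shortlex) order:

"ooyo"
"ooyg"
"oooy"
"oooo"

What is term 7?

oogo

Advancing 3 positions from oooo through oooo → ooog → oogy reaches term 7.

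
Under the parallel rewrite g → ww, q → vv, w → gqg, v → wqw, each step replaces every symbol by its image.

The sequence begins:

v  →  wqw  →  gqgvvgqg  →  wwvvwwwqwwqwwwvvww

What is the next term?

Rewriting the 18 symbols of wwvvwwwqwwqwwwvvww one by one yields gqg gqg wqw wqw gqg gqg gqg vv gqg gqg vv gqg gqg gqg wqw wqw gqg gqg; concatenated:

gqggqgwqwwqwgqggqggqgvvgqggqgvvgqggqggqgwqwwqwgqggqg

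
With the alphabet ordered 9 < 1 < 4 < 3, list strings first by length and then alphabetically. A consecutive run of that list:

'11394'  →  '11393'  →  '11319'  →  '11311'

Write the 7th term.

Stepping forward 3 times from 11311: 11311 → 11314 → 11313, then the target.

11349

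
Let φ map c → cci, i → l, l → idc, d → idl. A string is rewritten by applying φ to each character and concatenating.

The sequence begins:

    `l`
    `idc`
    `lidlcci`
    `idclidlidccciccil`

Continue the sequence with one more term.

Applying the rule to each of the 17 symbols of idclidlidccciccil gives the pieces l idl cci idc l idl idc l idl cci cci cci l cci cci l idc, which concatenate to the answer.

lidlcciidclidlidclidlccicciccilcciccilidc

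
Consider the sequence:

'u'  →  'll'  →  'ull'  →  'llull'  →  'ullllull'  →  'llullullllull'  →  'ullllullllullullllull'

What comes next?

Each term (from the third on) is the two preceding terms concatenated in order: term 3 = u·ll = ull.
So term 8 is llullullllull·ullllullllullullllull.

llullullllullullllullllullullllull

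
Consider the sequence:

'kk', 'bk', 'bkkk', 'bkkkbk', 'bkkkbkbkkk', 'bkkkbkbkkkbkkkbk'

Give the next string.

bkkkbkbkkkbkkkbkbkkkbkbkkk

Each term (from the third on) is the previous term followed by the one before it: term 3 = bk·kk = bkkk.
The next term joins bkkkbkbkkkbkkkbk and bkkkbkbkkk.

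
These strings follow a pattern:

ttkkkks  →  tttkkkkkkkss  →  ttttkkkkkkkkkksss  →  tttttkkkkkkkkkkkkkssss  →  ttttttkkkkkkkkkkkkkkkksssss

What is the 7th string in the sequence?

Term n consists of n t's, followed by 3n-2 k's, followed by n-1 s's, where the shown terms are n = 2, 3, 4, 5, 6.
At n = 8 the blocks have lengths 8, 22, 7.

ttttttttkkkkkkkkkkkkkkkkkkkkkksssssss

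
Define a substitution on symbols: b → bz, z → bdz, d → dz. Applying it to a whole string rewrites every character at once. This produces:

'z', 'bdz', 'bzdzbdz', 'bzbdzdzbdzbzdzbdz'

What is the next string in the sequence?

Applying the rule to each of the 17 symbols of bzbdzdzbdzbzdzbdz gives the pieces bz bdz bz dz bdz dz bdz bz dz bdz bz bdz dz bdz bz dz bdz, which concatenate to the answer.

bzbdzbzdzbdzdzbdzbzdzbdzbzbdzdzbdzbzdzbdz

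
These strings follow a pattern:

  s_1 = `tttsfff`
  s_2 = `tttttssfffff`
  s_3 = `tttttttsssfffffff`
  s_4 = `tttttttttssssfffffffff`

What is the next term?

tttttttttttsssssfffffffffff

Reading off run lengths: t runs 3, 5, 7, 9; s runs 1, 2, 3, 4; f runs 3, 5, 7, 9 — each is linear in n (n = 1, 2, …).
At n = 5 the blocks have lengths 11, 5, 11.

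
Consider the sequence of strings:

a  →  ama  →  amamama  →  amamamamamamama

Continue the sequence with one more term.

Each string is two copies of the previous one joined by 'm'.
Doubling amamamamamamama with 'm' between the halves:

amamamamamamamamamamamamamamama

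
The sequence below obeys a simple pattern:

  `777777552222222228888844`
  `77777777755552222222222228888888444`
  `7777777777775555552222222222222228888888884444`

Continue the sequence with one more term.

777777777777777555555552222222222222222228888888888844444

Each string has the form 7^{3n} 5^{2n-2} 2^{3n+3} 8^{2n+1} 4^{n}, where the shown terms are n = 2, 3, 4.
Setting n = 5 gives 15, 8, 18, 11, 5 characters in each block.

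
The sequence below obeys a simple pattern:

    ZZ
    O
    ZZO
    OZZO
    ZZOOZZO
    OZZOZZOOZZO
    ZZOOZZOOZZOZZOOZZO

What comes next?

This is a Fibonacci-style word recurrence s(k) = s(k−2)·s(k−1): e.g. ZZ·O = ZZO.
The next term joins OZZOZZOOZZO and ZZOOZZOOZZOZZOOZZO.

OZZOZZOOZZOZZOOZZOOZZOZZOOZZO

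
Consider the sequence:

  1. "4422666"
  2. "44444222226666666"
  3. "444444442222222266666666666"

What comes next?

Term n consists of 3n-1 4's, followed by 3n-1 2's, followed by 4n-1 6's (n = 1, 2, …).
At n = 4 the blocks have lengths 11, 11, 15.

4444444444422222222222666666666666666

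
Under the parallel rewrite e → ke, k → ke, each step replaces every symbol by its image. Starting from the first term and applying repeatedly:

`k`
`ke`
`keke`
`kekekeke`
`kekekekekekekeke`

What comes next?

kekekekekekekekekekekekekekekeke

Applying the rule to each of the 16 symbols of kekekekekekekeke gives the pieces ke ke ke ke ke ke ke ke ke ke ke ke ke ke ke ke, which concatenate to the answer.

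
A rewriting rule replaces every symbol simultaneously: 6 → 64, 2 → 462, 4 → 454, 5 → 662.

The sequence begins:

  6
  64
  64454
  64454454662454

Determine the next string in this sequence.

Applying the rule to each of the 14 symbols of 64454454662454 gives the pieces 64 454 454 662 454 454 662 454 64 64 462 454 662 454, which concatenate to the answer.

644544546624544546624546464462454662454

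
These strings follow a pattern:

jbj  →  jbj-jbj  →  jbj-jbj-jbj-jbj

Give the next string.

Every step duplicates the string with '-' between the halves.
So the next term is two copies of jbj-jbj-jbj-jbj with '-' between the halves.

jbj-jbj-jbj-jbj-jbj-jbj-jbj-jbj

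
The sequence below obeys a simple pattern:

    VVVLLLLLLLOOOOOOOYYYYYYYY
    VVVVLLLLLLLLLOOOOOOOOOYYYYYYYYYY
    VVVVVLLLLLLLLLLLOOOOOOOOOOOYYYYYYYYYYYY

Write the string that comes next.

VVVVVVLLLLLLLLLLLLLOOOOOOOOOOOOOYYYYYYYYYYYYYY

Term n consists of n V's, followed by 2n+1 L's, followed by 2n+1 O's, followed by 2n+2 Y's, where the shown terms are n = 3, 4, 5.
At n = 6 the blocks have lengths 6, 13, 13, 14.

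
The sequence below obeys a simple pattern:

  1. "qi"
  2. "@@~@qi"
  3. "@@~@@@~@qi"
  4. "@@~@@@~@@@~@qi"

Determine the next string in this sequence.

The strings grow by a fixed prefix @@~@ each time.
Applying this once more to @@~@@@~@@@~@qi:

@@~@@@~@@@~@@@~@qi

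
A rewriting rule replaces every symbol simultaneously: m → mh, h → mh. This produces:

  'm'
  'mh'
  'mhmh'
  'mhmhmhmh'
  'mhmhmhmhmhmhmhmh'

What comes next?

φ(mhmhmhmhmhmhmhmh) expands symbol-by-symbol to mh mh mh mh mh mh mh mh mh mh mh mh mh mh mh mh; joining the 16 pieces gives the next term.

mhmhmhmhmhmhmhmhmhmhmhmhmhmhmhmh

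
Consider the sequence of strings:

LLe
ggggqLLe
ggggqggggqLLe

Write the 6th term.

ggggqggggqggggqggggqggggqLLe

Each term is the previous one with ggggq prepended.
From ggggqggggqLLe, 3 further steps: ggggqggggqLLe → ggggqggggqggggqLLe → ggggqggggqggggqggggqLLe → (answer).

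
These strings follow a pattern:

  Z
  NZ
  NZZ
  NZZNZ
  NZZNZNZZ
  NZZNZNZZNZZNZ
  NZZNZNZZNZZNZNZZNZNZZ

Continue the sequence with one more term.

NZZNZNZZNZZNZNZZNZNZZNZZNZNZZNZZNZ

From term 3 onward, concatenate the last term with the second-to-last: NZ·Z = NZZ, NZZ·NZ = NZZNZ, …
Continuing: NZZNZNZZNZZNZNZZNZNZZ · NZZNZNZZNZZNZ gives term 8.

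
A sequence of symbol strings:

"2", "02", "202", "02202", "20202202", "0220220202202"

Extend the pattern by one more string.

202022020220220202202

From term 3 onward, concatenate the second-to-last term with the last: 2·02 = 202, 02·202 = 02202, …
So term 7 is 20202202·0220220202202.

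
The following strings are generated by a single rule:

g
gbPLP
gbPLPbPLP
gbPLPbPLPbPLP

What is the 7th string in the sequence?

gbPLPbPLPbPLPbPLPbPLPbPLP

Every step adds bPLP to the end: s(k+1) = s(k)·bPLP.
From gbPLPbPLPbPLP, 3 further steps: gbPLPbPLPbPLP → gbPLPbPLPbPLPbPLP → gbPLPbPLPbPLPbPLPbPLP → (answer).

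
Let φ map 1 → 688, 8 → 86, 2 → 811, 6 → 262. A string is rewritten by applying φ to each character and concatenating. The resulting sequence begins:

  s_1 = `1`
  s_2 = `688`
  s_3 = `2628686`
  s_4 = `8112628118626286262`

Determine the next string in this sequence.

86688688811262811866886888626281126281186262811262811

φ(8112628118626286262) expands symbol-by-symbol to 86 688 688 811 262 811 86 688 688 86 262 811 262 811 86 262 811 262 811; joining the 19 pieces gives the next term.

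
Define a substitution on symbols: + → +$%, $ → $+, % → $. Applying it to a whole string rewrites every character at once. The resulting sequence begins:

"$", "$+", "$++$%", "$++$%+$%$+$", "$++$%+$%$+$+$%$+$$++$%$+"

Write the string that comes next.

Rewriting the 24 symbols of $++$%+$%$+$+$%$+$$++$%$+ one by one yields $+ +$% +$% $+ $ +$% $+ $ $+ +$% $+ +$% $+ $ $+ +$% $+ $+ +$% +$% $+ $ $+ +$%; concatenated:

$++$%+$%$+$+$%$+$$++$%$++$%$+$$++$%$+$++$%+$%$+$$++$%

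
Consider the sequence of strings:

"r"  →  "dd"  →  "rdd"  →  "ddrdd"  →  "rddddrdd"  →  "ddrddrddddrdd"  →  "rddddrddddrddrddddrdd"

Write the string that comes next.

Each term (from the third on) is the two preceding terms concatenated in order: term 3 = r·dd = rdd.
Continuing: ddrddrddddrdd · rddddrddddrddrddddrdd gives term 8.

ddrddrddddrddrddddrddddrddrddddrdd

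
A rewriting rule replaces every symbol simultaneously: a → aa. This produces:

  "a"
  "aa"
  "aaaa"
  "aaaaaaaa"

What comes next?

aaaaaaaaaaaaaaaa

Expanding aaaaaaaa: a→aa, a→aa, a→aa, a→aa, a→aa, a→aa, a→aa, a→aa. Concatenated: aa aa aa aa aa aa aa aa.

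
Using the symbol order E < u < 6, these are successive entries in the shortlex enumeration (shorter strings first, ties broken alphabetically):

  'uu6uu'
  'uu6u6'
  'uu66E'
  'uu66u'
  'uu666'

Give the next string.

u6EEE

The successor of uu666 increments the rightmost position that isn't already 6 and resets every position after it to E.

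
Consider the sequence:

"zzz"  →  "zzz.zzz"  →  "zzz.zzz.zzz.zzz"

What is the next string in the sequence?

Every step duplicates the string with '.' between the halves.
Doubling zzz.zzz.zzz.zzz with '.' between the halves:

zzz.zzz.zzz.zzz.zzz.zzz.zzz.zzz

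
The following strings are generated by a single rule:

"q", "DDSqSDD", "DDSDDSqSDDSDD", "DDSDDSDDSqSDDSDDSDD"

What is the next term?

Every step adds DDS to the front and SDD to the end of the previous string.
Applying this once more to DDSDDSDDSqSDDSDDSDD:

DDSDDSDDSDDSqSDDSDDSDDSDD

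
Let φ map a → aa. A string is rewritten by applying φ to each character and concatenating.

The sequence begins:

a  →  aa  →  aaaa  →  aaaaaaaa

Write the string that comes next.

aaaaaaaaaaaaaaaa

Rewriting each symbol of aaaaaaaa: a→aa, a→aa, a→aa, a→aa, a→aa, a→aa, a→aa, a→aa, which concatenates to aa aa aa aa aa aa aa aa.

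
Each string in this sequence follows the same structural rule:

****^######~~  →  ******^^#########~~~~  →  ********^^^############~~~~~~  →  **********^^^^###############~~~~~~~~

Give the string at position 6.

Each string has the form *^{2n+2} ^^{n} #^{3n+3} ~^{2n} (n = 1, 2, …).
For term 6, n = 6, so the run lengths are 14, 6, 21, 12.

**************^^^^^^#####################~~~~~~~~~~~~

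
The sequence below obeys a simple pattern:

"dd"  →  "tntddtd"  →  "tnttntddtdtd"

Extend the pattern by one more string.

tnttnttntddtdtdtd

s(k+1) = tnt·s(k)·td, so each term gains tnt as a prefix and td as a suffix.
One more step from tnttntddtdtd gives the answer.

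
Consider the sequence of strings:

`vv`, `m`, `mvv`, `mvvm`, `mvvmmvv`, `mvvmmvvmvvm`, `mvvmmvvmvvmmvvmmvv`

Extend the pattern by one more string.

mvvmmvvmvvmmvvmmvvmvvmmvvmvvm

From term 3 onward, concatenate the last term with the second-to-last: m·vv = mvv, mvv·m = mvvm, …
Continuing: mvvmmvvmvvmmvvmmvv · mvvmmvvmvvm gives term 8.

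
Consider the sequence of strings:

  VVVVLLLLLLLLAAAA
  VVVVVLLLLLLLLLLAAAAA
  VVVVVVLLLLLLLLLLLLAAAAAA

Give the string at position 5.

VVVVVVVVLLLLLLLLLLLLLLLLAAAAAAAA

Each string has the form V^{n+1} L^{2n+2} A^{n+1}, where the shown terms are n = 3, 4, 5.
For term 5, n = 7, so the run lengths are 8, 16, 8.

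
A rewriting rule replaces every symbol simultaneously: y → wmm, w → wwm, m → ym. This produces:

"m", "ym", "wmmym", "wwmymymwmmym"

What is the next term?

wwmwwmymwmmymwmmymwwmymymwmmym

Apply φ to wwmymymwmmym symbol by symbol: w→wwm, w→wwm, m→ym, y→wmm, m→ym, y→wmm, m→ym, w→wwm, m→ym, m→ym, y→wmm, m→ym; joined: wwm wwm ym wmm ym wmm ym wwm ym ym wmm ym.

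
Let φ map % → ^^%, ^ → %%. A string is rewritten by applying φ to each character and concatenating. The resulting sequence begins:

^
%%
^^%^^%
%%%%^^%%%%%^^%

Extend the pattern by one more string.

^^%^^%^^%^^%%%%%^^%^^%^^%^^%^^%%%%%^^%

Applying the rule to each of the 14 symbols of %%%%^^%%%%%^^% gives the pieces ^^% ^^% ^^% ^^% %% %% ^^% ^^% ^^% ^^% ^^% %% %% ^^%, which concatenate to the answer.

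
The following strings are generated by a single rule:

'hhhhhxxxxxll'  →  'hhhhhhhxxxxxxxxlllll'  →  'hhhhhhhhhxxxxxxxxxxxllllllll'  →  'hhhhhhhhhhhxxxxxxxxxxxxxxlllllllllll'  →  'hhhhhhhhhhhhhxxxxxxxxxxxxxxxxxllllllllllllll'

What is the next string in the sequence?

hhhhhhhhhhhhhhhxxxxxxxxxxxxxxxxxxxxlllllllllllllllll

Reading off run lengths: h runs 5, 7, 9, 11, 13; x runs 5, 8, 11, 14, 17; l runs 2, 5, 8, 11, 14 — each is linear in n (n = 1, 2, …).
For the next term, n = 6, so the run lengths are 15, 20, 17.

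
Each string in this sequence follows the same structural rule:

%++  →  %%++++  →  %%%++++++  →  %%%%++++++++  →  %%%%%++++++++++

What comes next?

Reading off run lengths: % runs 1, 2, 3, 4, 5; + runs 2, 4, 6, 8, 10 — each is linear in n (n = 1, 2, …).
Setting n = 6 gives 6, 12 characters in each block.

%%%%%%++++++++++++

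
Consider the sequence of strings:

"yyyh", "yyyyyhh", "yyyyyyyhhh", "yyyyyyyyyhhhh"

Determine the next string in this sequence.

The n-th term is 2n-1 y's then n-1 h's, where the shown terms are n = 2, 3, 4, 5.
For the next term, n = 6, so the run lengths are 11, 5.

yyyyyyyyyyyhhhhh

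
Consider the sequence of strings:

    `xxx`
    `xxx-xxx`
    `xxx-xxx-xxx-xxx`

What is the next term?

xxx-xxx-xxx-xxx-xxx-xxx-xxx-xxx

s(k+1) = s(k)·-·s(k) — each term doubles the last with '-' between the halves.
So the next term is two copies of xxx-xxx-xxx-xxx with '-' between the halves.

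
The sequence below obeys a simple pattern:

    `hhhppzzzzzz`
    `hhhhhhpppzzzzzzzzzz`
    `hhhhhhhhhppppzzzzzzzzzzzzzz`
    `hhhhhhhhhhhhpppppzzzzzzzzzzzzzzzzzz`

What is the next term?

hhhhhhhhhhhhhhhppppppzzzzzzzzzzzzzzzzzzzzzz

Term n consists of 3n h's, followed by n+1 p's, followed by 4n+2 z's (n = 1, 2, …).
At n = 5 the blocks have lengths 15, 6, 22.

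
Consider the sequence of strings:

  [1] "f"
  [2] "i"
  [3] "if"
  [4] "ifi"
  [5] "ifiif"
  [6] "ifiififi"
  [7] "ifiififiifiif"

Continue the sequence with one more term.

ifiififiifiififiififi

From term 3 onward, concatenate the last term with the second-to-last: i·f = if, if·i = ifi, …
Continuing: ifiififiifiif · ifiififi gives term 8.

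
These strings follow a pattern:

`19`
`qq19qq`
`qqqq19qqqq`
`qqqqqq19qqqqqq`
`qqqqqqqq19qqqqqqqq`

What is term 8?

Every step adds qq to the front and qq to the end of the previous string.
From qqqqqqqq19qqqqqqqq, 3 further steps: qqqqqqqq19qqqqqqqq → qqqqqqqqqq19qqqqqqqqqq → qqqqqqqqqqqq19qqqqqqqqqqqq → (answer).

qqqqqqqqqqqqqq19qqqqqqqqqqqqqq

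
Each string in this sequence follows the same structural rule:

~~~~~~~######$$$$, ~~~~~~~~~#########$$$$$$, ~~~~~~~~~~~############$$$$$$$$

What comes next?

Term n consists of 2n+3 ~'s, followed by 3n #'s, followed by 2n $'s, where the shown terms are n = 2, 3, 4.
At n = 5 the blocks have lengths 13, 15, 10.

~~~~~~~~~~~~~###############$$$$$$$$$$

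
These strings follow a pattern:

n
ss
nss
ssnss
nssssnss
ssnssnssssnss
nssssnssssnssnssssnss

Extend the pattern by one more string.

This is a Fibonacci-style word recurrence s(k) = s(k−2)·s(k−1): e.g. n·ss = nss.
The next term joins ssnssnssssnss and nssssnssssnssnssssnss.

ssnssnssssnssnssssnssssnssnssssnss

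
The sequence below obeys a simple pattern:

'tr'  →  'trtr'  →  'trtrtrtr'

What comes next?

Every step duplicates the string.
So the next term is two copies of trtrtrtr.

trtrtrtrtrtrtrtr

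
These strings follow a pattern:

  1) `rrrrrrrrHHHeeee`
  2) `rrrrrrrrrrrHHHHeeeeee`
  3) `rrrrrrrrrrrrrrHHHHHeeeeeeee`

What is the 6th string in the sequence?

rrrrrrrrrrrrrrrrrrrrrrrHHHHHHHHeeeeeeeeeeeeee

Each string has the form r^{3n+2} H^{n+1} e^{2n}, where the shown terms are n = 2, 3, 4.
Setting n = 7 gives 23, 8, 14 characters in each block.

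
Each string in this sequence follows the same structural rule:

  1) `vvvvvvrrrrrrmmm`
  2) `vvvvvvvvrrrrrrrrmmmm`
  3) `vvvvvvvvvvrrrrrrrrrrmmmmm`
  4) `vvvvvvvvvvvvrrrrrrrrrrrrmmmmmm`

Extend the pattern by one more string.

Term n consists of 2n v's, followed by 2n r's, followed by n m's, where the shown terms are n = 3, 4, 5, 6.
At n = 7 the blocks have lengths 14, 14, 7.

vvvvvvvvvvvvvvrrrrrrrrrrrrrrmmmmmmm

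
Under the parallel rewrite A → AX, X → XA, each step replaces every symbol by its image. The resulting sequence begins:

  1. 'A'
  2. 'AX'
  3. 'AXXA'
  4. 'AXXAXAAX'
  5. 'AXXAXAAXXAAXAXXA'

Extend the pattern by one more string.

AXXAXAAXXAAXAXXAXAAXAXXAAXXAXAAX

φ(AXXAXAAXXAAXAXXA) expands symbol-by-symbol to AX XA XA AX XA AX AX XA XA AX AX XA AX XA XA AX; joining the 16 pieces gives the next term.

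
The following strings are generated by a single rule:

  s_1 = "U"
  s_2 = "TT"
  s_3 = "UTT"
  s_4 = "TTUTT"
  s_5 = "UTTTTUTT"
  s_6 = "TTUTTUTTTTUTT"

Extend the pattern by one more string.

From term 3 onward, concatenate the second-to-last term with the last: U·TT = UTT, TT·UTT = TTUTT, …
The next term joins UTTTTUTT and TTUTTUTTTTUTT.

UTTTTUTTTTUTTUTTTTUTT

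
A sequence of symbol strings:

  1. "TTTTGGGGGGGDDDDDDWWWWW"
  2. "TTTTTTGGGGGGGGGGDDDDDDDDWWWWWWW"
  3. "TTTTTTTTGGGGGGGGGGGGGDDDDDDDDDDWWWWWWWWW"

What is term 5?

Term n consists of 2n T's, followed by 3n+1 G's, followed by 2n+2 D's, followed by 2n+1 W's, where the shown terms are n = 2, 3, 4.
Setting n = 6 gives 12, 19, 14, 13 characters in each block.

TTTTTTTTTTTTGGGGGGGGGGGGGGGGGGGDDDDDDDDDDDDDDWWWWWWWWWWWWW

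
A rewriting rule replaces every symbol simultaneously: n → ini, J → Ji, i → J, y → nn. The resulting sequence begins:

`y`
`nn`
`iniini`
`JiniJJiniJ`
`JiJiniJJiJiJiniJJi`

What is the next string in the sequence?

JiJJiJiniJJiJiJJiJJiJiniJJiJiJ

φ(JiJiniJJiJiJiniJJi) expands symbol-by-symbol to Ji J Ji J ini J Ji Ji J Ji J Ji J ini J Ji Ji J; joining the 18 pieces gives the next term.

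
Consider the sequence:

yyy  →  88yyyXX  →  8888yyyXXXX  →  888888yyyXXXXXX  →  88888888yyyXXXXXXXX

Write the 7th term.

888888888888yyyXXXXXXXXXXXX

s(k+1) = 88·s(k)·XX, so each term gains 88 as a prefix and XX as a suffix.
From 88888888yyyXXXXXXXX, 2 further steps: 88888888yyyXXXXXXXX → 8888888888yyyXXXXXXXXXX → (answer).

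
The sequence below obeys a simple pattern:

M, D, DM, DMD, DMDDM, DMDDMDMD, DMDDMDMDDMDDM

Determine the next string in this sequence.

DMDDMDMDDMDDMDMDDMDMD

This is a Fibonacci-style word recurrence s(k) = s(k−1)·s(k−2): e.g. D·M = DM.
Continuing: DMDDMDMDDMDDM · DMDDMDMD gives term 8.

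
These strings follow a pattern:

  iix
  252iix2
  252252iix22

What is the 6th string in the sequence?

Each term wraps the previous one in 252 on the left and 2 on the right.
From 252252iix22, 3 further steps: 252252iix22 → 252252252iix222 → 252252252252iix2222 → (answer).

252252252252252iix22222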